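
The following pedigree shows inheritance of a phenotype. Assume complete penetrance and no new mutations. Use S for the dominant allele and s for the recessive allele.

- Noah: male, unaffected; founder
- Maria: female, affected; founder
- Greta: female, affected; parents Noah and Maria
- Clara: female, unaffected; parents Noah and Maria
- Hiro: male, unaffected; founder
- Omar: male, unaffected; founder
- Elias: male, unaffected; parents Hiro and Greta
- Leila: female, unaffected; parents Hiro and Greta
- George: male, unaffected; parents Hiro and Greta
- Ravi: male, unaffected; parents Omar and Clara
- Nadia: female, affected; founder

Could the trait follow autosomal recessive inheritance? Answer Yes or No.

A consistent assignment under autosomal recessive exists: Noah Ss, Maria ss, Greta ss, Clara Ss, Hiro SS, Omar SS, Elias Ss, Leila Ss, George Ss, Ravi SS, Nadia ss.
In this assignment every recorded phenotype matches its genotype and every non-founder's genotype is obtainable from its parents' genotypes, so the pedigree is consistent.

Yes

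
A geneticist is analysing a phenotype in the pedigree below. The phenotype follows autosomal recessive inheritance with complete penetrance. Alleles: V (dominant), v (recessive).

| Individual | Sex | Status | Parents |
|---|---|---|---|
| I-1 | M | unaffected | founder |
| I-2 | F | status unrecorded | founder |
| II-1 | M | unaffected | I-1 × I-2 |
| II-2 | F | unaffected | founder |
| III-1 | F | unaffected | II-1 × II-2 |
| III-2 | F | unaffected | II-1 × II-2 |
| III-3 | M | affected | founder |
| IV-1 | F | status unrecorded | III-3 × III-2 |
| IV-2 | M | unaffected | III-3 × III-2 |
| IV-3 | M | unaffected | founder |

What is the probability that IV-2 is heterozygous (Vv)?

1

IV-2 is unaffected so carries V and received v from III-3 (vv), so IV-2 is Vv, giving P(Vv) = 1.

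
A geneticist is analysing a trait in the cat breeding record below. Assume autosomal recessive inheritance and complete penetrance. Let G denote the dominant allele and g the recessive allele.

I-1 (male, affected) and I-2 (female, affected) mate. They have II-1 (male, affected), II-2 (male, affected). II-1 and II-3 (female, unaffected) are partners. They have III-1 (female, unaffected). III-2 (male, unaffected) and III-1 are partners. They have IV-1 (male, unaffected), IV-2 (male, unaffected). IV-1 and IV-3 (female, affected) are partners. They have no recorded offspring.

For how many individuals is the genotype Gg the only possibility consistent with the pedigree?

Obligate heterozygotes: III-1 is unaffected so carries G and received g from II-1 (gg), so III-1 is Gg.
Every other individual is either homozygous by phenotype or has at least one consistent homozygous assignment, so the count is 1.

1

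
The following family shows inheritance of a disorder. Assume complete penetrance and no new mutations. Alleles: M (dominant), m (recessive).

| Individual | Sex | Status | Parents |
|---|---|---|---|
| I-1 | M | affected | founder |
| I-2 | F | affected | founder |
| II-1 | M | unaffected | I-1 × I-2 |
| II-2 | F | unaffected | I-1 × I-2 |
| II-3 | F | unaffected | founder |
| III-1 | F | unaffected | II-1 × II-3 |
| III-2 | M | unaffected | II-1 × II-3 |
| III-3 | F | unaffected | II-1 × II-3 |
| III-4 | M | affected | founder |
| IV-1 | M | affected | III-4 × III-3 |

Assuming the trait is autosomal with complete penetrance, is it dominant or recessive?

dominant

I-1 and I-2 are both affected yet have an unaffected child II-1. Under a recessive model two affected parents are homozygous and every child would be affected, so the trait cannot be recessive.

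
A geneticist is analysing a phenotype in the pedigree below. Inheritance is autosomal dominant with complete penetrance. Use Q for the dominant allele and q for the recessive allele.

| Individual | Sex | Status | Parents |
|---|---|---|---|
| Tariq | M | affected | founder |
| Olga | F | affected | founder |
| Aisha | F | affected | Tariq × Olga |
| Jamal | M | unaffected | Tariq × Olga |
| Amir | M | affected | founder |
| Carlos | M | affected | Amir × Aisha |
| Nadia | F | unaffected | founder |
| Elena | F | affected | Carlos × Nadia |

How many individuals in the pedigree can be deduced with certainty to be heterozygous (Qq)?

3

Obligate heterozygotes: Tariq is affected so carries Q and passed q to Jamal (qq), so Tariq is Qq; Olga is affected so carries Q and passed q to Jamal (qq), so Olga is Qq; Elena is affected so carries Q and received q from Nadia (qq), so Elena is Qq.
Every other individual is either homozygous by phenotype or has at least one consistent homozygous assignment, so the count is 3.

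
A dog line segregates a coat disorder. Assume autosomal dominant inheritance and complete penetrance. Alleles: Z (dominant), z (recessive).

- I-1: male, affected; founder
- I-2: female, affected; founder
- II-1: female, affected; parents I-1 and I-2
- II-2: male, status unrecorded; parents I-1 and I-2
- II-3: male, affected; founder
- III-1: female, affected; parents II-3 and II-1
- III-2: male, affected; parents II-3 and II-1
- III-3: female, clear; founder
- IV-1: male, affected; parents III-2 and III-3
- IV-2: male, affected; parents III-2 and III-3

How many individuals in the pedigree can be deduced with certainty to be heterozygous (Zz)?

2

Obligate heterozygotes: IV-1 is affected so carries Z and received z from III-3 (zz), so IV-1 is Zz; IV-2 is affected so carries Z and received z from III-3 (zz), so IV-2 is Zz.
Every other individual is either homozygous by phenotype or has at least one consistent homozygous assignment, so the count is 2.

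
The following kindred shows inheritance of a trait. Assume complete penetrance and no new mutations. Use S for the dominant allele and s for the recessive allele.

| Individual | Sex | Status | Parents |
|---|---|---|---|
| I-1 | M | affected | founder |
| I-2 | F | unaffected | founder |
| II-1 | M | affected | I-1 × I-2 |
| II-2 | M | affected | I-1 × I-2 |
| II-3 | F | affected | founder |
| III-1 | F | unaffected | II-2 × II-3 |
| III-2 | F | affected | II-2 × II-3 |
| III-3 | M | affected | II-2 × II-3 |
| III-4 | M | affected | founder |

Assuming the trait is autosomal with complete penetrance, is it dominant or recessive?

dominant

II-2 and II-3 are both affected yet have an unaffected child III-1. Under a recessive model two affected parents are homozygous and every child would be affected, so the trait cannot be recessive.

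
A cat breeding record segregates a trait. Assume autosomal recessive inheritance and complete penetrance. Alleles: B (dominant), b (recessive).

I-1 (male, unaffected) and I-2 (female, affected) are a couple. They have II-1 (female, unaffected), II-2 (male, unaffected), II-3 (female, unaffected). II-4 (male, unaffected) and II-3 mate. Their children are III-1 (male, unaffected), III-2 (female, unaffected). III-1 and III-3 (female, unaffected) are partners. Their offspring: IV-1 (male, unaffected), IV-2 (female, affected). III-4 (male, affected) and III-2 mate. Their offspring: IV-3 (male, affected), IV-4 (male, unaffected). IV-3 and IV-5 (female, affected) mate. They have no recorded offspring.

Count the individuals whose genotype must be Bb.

7

Obligate heterozygotes: II-1 is unaffected so carries B and received b from I-2 (bb), so II-1 is Bb; II-2 is unaffected so carries B and received b from I-2 (bb), so II-2 is Bb; II-3 is unaffected so carries B and received b from I-2 (bb), so II-3 is Bb; III-1 is unaffected so carries B and passed b to IV-2 (bb), so III-1 is Bb; III-2 is unaffected so carries B and passed b to IV-3 (bb), so III-2 is Bb; III-3 is unaffected so carries B and passed b to IV-2 (bb), so III-3 is Bb; IV-4 is unaffected so carries B and received b from III-4 (bb), so IV-4 is Bb.
Every other individual is either homozygous by phenotype or has at least one consistent homozygous assignment, so the count is 7.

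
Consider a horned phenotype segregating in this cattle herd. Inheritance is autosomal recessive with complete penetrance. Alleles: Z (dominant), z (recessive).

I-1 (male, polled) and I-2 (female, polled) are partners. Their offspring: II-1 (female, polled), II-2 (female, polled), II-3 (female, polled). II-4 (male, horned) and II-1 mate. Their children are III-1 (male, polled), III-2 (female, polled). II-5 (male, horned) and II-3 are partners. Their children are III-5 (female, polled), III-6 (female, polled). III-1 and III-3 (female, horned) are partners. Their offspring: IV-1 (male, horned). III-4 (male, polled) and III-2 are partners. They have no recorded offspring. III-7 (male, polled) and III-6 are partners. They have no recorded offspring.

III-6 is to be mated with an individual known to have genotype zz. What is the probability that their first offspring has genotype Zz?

III-6 is polled so carries Z and received z from II-5 (zz), so III-6 is Zz.
The cross gives 1/2 Zz : 1/2 zz, so P(offspring has genotype Zz) = 1/2.

1/2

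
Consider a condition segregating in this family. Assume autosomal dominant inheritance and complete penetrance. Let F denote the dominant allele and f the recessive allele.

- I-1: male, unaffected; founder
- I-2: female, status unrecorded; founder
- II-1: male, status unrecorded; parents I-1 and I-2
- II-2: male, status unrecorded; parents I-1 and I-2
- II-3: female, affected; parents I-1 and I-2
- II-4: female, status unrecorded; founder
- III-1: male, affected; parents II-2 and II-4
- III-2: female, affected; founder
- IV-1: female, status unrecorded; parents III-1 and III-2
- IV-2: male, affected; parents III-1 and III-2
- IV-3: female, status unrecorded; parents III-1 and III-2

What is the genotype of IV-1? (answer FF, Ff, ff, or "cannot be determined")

cannot be determined

IV-1's phenotype is unrecorded, and no parent or child forces a single allele at both positions; consistent genotype assignments exist with IV-1 as FF or Ff or ff.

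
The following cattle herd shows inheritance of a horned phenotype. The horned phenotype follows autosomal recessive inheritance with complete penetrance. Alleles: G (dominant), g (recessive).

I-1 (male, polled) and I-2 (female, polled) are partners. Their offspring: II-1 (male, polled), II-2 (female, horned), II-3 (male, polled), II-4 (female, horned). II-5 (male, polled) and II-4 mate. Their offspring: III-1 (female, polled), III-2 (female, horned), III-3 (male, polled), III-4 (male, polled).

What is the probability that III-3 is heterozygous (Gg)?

III-3 is polled so carries G and received g from II-4 (gg), so III-3 is Gg, giving P(Gg) = 1.

1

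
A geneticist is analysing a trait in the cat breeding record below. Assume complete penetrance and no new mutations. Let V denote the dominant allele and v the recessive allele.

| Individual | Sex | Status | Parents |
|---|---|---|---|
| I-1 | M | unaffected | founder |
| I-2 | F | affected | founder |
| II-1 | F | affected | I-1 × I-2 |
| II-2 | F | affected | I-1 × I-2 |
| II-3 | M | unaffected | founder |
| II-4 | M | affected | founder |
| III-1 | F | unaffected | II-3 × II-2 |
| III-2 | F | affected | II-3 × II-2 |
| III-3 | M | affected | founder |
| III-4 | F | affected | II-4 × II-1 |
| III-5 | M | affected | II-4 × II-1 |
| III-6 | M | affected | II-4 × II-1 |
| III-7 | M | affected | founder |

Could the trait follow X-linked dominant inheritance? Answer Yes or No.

Yes

A consistent assignment under X-linked dominant exists: I-1 X^v Y, I-2 X^V X^V, II-1 X^V X^v, II-2 X^V X^v, II-3 X^v Y, II-4 X^V Y, III-1 X^v X^v, III-2 X^V X^v, III-3 X^V Y, III-4 X^V X^V, III-5 X^V Y, III-6 X^V Y, III-7 X^V Y.
In this assignment every recorded phenotype matches its genotype and every non-founder's genotype is obtainable from its parents' genotypes, so the pedigree is consistent.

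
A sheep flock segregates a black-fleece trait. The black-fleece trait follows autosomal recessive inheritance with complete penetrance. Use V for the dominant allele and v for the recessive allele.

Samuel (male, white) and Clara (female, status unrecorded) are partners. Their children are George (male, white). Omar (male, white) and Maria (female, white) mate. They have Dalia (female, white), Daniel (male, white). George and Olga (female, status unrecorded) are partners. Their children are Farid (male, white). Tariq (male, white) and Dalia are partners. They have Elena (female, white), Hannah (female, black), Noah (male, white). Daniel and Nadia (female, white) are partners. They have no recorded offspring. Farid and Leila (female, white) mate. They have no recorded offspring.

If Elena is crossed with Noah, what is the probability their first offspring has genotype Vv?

4/9

Tariq is white so carries V and passed v to Hannah (vv), so Tariq is Vv.
Dalia is white so carries V and passed v to Hannah (vv), so Dalia is Vv.
Elena is a white offspring of Tariq (Vv) × Dalia (Vv), whose cross gives 1/4 VV : 1/2 Vv : 1/4 vv; conditioning on being white, Elena is VV with probability 1/3, Vv with probability 2/3.
Noah is a white offspring of Tariq (Vv) × Dalia (Vv), whose cross gives 1/4 VV : 1/2 Vv : 1/4 vv; conditioning on being white, Noah is VV with probability 1/3, Vv with probability 2/3.
Summing over parental genotype combinations, P(offspring has genotype Vv) = 2/9·1/2 + 2/9·1/2 + 4/9·1/2 = 4/9.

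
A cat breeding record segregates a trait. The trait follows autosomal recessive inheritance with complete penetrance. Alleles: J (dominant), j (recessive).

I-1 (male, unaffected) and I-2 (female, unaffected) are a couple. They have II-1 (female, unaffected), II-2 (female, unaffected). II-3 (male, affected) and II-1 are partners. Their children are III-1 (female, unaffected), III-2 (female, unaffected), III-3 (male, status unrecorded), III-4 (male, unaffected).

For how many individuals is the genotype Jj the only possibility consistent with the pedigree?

3

Obligate heterozygotes: III-1 is unaffected so carries J and received j from II-3 (jj), so III-1 is Jj; III-2 is unaffected so carries J and received j from II-3 (jj), so III-2 is Jj; III-4 is unaffected so carries J and received j from II-3 (jj), so III-4 is Jj.
Every other individual is either homozygous by phenotype or has at least one consistent homozygous assignment, so the count is 3.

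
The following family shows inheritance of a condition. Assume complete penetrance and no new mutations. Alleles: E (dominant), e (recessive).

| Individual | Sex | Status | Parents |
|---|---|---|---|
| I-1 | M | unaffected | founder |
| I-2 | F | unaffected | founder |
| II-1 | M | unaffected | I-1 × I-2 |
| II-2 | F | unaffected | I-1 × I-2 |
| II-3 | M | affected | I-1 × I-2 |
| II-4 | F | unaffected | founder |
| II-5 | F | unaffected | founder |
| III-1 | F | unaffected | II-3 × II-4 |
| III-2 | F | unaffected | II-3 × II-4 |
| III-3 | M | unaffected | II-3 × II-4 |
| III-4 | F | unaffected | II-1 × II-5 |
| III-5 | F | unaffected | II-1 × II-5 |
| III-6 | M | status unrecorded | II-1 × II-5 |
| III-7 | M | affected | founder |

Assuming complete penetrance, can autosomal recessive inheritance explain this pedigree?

A consistent assignment under autosomal recessive exists: I-1 Ee, I-2 Ee, II-1 EE, II-2 EE, II-3 ee, II-4 EE, II-5 EE, III-1 Ee, III-2 Ee, III-3 Ee, III-4 EE, III-5 EE, III-6 EE, III-7 ee.
In this assignment every recorded phenotype matches its genotype and every non-founder's genotype is obtainable from its parents' genotypes, so the pedigree is consistent.

Yes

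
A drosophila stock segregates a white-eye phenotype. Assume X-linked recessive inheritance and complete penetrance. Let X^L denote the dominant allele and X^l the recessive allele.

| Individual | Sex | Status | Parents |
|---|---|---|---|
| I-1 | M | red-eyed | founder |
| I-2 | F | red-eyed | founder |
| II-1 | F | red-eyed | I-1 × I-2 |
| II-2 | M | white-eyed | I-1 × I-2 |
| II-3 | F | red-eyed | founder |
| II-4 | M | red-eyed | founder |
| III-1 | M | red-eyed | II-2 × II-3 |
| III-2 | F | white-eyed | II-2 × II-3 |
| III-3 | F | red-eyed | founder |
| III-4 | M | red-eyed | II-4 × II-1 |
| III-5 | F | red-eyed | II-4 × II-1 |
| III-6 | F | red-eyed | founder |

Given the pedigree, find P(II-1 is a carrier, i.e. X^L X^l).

1/3

I-1 is red-eyed, so I-1 is X^L Y.
I-2 is red-eyed so carries L and passed l to II-2 (X^l Y), so I-2 is X^L X^l.
Their cross gives offspring ratios 1/2 X^L X^L : 1/2 X^L X^l. Conditioning on II-1 being red-eyed, P(X^L X^l) = 1/2 / 1 = 1/2 before taking II-1's own offspring into account.
II-4 is red-eyed, so II-4 is X^L Y.
Now use II-1's offspring. Probability of each recorded status — red-eyed son III-4: 1/2 if II-1 is X^L X^l, 1 if X^L X^L. (III-5: equally likely either way, so uninformative.)
Bayes: P(X^L X^l) = 1/2·1/2 / (1/2·1/2 + 1/2·1) = 1/3.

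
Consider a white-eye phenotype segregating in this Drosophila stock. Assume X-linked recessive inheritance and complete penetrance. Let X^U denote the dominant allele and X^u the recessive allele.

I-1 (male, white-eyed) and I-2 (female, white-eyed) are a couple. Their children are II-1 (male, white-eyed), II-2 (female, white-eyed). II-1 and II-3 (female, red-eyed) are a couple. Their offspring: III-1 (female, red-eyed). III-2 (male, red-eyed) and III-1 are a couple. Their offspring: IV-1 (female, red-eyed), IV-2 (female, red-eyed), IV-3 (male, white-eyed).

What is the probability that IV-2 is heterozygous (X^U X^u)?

1/2

III-2 is red-eyed, so III-2 is X^U Y.
III-1 is red-eyed so carries U and received u from II-1 (X^u Y), so III-1 is X^U X^u.
Their cross gives offspring ratios 1/2 X^U X^U : 1/2 X^U X^u. Conditioning on IV-2 being red-eyed, P(X^U X^u) = 1/2 / 1 = 1/2.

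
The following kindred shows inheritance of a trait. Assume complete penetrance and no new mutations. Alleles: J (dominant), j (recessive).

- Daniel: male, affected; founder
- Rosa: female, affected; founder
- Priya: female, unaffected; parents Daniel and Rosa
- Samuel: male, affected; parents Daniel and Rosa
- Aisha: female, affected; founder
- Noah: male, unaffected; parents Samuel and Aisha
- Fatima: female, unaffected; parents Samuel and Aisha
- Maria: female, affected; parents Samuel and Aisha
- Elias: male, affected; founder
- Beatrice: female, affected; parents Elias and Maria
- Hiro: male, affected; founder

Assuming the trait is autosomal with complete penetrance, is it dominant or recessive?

Daniel and Rosa are both affected yet have an unaffected child Priya. Under a recessive model two affected parents are homozygous and every child would be affected, so the trait cannot be recessive.

dominant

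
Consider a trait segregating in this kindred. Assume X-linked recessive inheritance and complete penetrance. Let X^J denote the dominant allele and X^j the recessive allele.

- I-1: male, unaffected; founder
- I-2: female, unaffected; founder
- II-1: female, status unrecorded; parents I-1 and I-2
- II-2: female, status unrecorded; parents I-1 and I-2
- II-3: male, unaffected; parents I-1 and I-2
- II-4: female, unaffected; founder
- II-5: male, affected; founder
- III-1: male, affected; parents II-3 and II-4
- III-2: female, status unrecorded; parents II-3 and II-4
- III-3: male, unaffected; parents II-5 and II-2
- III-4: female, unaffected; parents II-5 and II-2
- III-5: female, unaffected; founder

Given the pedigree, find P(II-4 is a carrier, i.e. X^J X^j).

II-4 is unaffected so carries J and passed j to III-1 (X^j Y), so II-4 is X^J X^j, giving P(X^J X^j) = 1.

1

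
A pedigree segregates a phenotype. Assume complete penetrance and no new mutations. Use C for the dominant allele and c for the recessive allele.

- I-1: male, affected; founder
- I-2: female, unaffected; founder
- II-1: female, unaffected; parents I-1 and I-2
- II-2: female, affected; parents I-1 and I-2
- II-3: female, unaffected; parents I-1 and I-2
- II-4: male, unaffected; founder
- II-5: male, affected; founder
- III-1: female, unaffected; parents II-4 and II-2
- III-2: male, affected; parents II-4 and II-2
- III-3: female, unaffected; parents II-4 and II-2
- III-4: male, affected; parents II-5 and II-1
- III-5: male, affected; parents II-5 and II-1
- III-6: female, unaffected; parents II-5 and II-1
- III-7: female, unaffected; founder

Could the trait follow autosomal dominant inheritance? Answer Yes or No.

A consistent assignment under autosomal dominant exists: I-1 Cc, I-2 cc, II-1 cc, II-2 Cc, II-3 cc, II-4 cc, II-5 Cc, III-1 cc, III-2 Cc, III-3 cc, III-4 Cc, III-5 Cc, III-6 cc, III-7 cc.
In this assignment every recorded phenotype matches its genotype and every non-founder's genotype is obtainable from its parents' genotypes, so the pedigree is consistent.

Yes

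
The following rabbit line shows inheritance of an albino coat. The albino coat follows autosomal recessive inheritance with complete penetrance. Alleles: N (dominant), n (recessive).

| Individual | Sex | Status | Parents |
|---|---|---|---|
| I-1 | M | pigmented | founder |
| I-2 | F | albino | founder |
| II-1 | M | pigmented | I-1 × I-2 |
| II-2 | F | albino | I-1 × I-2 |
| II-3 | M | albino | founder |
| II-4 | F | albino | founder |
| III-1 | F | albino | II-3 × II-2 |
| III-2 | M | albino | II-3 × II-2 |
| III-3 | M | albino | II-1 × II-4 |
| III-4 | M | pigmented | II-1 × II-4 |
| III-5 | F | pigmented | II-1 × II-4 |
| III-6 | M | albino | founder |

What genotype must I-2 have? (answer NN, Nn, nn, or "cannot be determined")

nn

I-2 is albino, so I-2 is nn.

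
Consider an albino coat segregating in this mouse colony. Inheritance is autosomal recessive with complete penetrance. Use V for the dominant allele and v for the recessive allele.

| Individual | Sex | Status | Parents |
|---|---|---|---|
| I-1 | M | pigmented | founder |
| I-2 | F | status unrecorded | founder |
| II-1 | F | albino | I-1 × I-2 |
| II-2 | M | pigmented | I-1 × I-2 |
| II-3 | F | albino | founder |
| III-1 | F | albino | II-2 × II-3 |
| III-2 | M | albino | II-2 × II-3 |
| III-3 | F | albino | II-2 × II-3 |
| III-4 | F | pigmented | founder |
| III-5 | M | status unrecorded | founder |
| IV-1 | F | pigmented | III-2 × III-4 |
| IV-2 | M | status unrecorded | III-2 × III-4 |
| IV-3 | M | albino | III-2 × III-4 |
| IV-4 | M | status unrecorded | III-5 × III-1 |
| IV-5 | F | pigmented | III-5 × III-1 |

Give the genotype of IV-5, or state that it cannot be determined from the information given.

From phenotype alone, IV-5 is VV or Vv.
IV-5 is pigmented so carries V and received v from III-1 (vv), so IV-5 is Vv.

Vv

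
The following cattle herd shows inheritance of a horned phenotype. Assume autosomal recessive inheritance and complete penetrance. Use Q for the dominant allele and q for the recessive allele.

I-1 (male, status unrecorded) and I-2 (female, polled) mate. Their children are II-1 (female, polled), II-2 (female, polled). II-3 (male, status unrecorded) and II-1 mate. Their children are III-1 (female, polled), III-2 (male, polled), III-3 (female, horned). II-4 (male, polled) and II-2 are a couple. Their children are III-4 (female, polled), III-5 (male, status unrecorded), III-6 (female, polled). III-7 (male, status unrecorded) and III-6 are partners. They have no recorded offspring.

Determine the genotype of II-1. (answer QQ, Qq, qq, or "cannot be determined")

Qq

From phenotype alone, II-1 is QQ or Qq.
II-1 is polled so carries Q and passed q to III-3 (qq), so II-1 is Qq.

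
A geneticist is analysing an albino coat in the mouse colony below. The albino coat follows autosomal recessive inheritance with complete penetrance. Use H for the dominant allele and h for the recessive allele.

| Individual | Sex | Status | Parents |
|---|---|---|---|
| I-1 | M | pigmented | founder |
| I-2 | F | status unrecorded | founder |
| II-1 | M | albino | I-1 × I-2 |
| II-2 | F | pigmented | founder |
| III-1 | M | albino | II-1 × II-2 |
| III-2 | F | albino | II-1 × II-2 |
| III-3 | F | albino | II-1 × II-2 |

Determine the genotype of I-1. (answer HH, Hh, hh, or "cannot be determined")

From phenotype alone, I-1 is HH or Hh.
I-1 is pigmented so carries H and passed h to II-1 (hh), so I-1 is Hh.

Hh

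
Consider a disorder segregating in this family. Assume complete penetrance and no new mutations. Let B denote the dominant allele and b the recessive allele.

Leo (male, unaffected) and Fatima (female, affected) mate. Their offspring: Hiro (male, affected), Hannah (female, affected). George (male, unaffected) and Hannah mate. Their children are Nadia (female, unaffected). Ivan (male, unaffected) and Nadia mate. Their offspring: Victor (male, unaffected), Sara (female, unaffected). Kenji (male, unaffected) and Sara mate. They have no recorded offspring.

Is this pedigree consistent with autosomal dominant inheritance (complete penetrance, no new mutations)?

Yes

A consistent assignment under autosomal dominant exists: Leo bb, Fatima BB, Hiro Bb, Hannah Bb, George bb, Nadia bb, Ivan bb, Victor bb, Sara bb, Kenji bb.
In this assignment every recorded phenotype matches its genotype and every non-founder's genotype is obtainable from its parents' genotypes, so the pedigree is consistent.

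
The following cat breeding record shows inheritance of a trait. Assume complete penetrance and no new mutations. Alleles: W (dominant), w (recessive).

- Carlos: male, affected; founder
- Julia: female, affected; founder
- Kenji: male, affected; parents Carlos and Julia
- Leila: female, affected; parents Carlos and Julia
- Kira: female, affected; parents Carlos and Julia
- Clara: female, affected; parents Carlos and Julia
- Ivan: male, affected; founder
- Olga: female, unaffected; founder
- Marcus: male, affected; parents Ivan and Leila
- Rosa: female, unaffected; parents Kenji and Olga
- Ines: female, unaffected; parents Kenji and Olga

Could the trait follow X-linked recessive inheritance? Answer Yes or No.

A consistent assignment under X-linked recessive exists: Carlos X^w Y, Julia X^w X^w, Kenji X^w Y, Leila X^w X^w, Kira X^w X^w, Clara X^w X^w, Ivan X^w Y, Olga X^W X^W, Marcus X^w Y, Rosa X^W X^w, Ines X^W X^w.
In this assignment every recorded phenotype matches its genotype and every non-founder's genotype is obtainable from its parents' genotypes, so the pedigree is consistent.

Yes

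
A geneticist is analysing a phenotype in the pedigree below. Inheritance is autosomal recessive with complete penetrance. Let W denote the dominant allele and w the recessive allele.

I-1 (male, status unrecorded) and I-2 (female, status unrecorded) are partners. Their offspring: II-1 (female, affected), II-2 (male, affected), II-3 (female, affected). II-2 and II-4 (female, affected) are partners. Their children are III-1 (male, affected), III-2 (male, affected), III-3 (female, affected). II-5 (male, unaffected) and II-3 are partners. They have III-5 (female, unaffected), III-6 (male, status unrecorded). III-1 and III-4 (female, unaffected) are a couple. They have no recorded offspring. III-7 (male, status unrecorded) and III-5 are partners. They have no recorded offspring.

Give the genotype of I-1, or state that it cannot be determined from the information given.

cannot be determined

I-1's phenotype is unrecorded, and no parent or child forces a single allele at both positions; consistent genotype assignments exist with I-1 as Ww or ww.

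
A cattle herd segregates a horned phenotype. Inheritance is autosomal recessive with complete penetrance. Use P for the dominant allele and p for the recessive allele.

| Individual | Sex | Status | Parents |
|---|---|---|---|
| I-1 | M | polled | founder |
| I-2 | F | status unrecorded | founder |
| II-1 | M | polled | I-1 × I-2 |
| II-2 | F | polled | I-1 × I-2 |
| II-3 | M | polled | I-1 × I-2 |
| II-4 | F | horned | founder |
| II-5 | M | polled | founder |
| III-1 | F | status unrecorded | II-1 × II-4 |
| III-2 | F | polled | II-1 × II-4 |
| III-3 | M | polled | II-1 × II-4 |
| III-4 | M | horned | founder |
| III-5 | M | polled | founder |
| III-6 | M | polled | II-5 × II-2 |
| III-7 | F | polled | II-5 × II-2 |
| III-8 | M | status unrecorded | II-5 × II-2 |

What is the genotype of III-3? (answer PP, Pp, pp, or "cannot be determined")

Pp

From phenotype alone, III-3 is PP or Pp.
III-3 is polled so carries P and received p from II-4 (pp), so III-3 is Pp.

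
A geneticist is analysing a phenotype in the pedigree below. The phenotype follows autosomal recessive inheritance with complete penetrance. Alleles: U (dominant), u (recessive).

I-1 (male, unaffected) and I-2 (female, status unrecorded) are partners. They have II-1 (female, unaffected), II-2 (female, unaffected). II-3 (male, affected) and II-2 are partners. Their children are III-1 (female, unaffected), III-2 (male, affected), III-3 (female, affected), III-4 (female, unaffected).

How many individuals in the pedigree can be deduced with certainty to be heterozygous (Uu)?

3

Obligate heterozygotes: II-2 is unaffected so carries U and passed u to III-2 (uu), so II-2 is Uu; III-1 is unaffected so carries U and received u from II-3 (uu), so III-1 is Uu; III-4 is unaffected so carries U and received u from II-3 (uu), so III-4 is Uu.
Every other individual is either homozygous by phenotype or has at least one consistent homozygous assignment, so the count is 3.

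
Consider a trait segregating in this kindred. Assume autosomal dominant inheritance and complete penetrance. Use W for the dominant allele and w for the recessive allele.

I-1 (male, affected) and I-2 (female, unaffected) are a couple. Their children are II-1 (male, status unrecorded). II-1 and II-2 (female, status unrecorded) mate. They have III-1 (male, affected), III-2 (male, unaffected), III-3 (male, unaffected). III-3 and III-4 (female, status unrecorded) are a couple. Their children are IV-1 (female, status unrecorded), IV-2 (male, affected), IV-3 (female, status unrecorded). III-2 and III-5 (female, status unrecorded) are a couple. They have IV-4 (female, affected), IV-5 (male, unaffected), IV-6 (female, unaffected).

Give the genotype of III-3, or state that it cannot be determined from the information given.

ww

III-3 is unaffected, so III-3 is ww.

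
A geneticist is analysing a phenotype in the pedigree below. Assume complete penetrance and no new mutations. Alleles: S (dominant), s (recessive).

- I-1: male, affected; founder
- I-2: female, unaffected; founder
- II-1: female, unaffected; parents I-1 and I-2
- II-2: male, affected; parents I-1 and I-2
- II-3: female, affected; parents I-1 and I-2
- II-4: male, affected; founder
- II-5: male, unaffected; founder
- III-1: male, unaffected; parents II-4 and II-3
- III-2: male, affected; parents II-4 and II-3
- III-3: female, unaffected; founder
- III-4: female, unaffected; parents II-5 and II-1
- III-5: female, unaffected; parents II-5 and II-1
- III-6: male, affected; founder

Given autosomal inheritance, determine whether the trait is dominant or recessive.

II-4 and II-3 are both affected yet have an unaffected child III-1. Under a recessive model two affected parents are homozygous and every child would be affected, so the trait cannot be recessive.

dominant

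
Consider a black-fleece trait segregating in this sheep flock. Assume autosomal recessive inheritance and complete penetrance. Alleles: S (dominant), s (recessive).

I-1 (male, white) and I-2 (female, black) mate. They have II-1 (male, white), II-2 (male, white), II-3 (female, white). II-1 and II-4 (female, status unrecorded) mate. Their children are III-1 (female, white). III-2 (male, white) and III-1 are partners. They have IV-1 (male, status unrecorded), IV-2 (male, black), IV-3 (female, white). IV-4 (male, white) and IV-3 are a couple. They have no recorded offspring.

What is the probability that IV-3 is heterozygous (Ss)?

2/3

III-2 is white so carries S and passed s to IV-2 (ss), so III-2 is Ss.
III-1 is white so carries S and passed s to IV-2 (ss), so III-1 is Ss.
Their cross gives offspring ratios 1/4 SS : 1/2 Ss : 1/4 ss. Conditioning on IV-3 being white, P(Ss) = 1/2 / 3/4 = 2/3.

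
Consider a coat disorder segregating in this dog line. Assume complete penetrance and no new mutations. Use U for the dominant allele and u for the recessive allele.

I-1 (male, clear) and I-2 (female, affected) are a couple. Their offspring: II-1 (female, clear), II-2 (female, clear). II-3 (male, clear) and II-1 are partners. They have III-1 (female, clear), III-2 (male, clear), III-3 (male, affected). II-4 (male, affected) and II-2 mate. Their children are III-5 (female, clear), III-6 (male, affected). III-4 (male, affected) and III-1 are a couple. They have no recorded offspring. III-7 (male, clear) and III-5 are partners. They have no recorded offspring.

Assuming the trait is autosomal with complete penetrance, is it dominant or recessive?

II-3 and II-1 are both clear yet have an affected child III-3. Under dominance, an affected child requires at least one affected parent, so the trait cannot be dominant.

recessive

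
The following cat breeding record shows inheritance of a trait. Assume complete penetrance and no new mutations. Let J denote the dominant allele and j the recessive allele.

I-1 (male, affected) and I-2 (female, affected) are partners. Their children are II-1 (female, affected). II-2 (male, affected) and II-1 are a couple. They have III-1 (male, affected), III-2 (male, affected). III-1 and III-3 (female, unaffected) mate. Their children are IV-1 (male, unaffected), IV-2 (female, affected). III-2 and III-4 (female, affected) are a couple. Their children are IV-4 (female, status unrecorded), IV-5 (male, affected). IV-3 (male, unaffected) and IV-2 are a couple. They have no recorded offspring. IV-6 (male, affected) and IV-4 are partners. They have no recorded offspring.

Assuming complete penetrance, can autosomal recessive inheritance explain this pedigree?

Yes

A consistent assignment under autosomal recessive exists: I-1 jj, I-2 jj, II-1 jj, II-2 jj, III-1 jj, III-2 jj, III-3 Jj, III-4 jj, IV-1 Jj, IV-2 jj, IV-3 JJ, IV-4 jj, IV-5 jj, IV-6 jj.
In this assignment every recorded phenotype matches its genotype and every non-founder's genotype is obtainable from its parents' genotypes, so the pedigree is consistent.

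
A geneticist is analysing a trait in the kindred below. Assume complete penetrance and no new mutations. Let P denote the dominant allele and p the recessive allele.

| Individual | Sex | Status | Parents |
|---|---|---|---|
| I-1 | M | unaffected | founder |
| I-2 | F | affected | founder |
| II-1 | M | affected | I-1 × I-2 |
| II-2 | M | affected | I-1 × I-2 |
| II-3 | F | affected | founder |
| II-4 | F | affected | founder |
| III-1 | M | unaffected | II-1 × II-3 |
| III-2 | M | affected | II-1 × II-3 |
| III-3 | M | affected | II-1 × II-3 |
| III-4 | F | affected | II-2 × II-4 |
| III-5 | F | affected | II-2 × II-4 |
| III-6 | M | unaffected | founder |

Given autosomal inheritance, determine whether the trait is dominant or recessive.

dominant

II-1 and II-3 are both affected yet have an unaffected child III-1. Under a recessive model two affected parents are homozygous and every child would be affected, so the trait cannot be recessive.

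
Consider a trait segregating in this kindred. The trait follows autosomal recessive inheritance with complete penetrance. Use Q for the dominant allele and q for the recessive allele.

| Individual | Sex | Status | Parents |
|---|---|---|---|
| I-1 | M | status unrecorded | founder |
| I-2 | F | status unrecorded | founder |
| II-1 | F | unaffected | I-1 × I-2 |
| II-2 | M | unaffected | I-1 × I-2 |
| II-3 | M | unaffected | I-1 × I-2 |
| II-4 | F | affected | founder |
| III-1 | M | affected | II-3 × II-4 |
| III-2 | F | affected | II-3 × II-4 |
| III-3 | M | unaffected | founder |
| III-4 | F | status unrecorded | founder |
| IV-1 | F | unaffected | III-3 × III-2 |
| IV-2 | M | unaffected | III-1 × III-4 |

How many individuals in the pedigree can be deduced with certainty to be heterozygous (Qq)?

3

Obligate heterozygotes: II-3 is unaffected so carries Q and passed q to III-1 (qq), so II-3 is Qq; IV-1 is unaffected so carries Q and received q from III-2 (qq), so IV-1 is Qq; IV-2 is unaffected so carries Q and received q from III-1 (qq), so IV-2 is Qq.
Every other individual is either homozygous by phenotype or has at least one consistent homozygous assignment, so the count is 3.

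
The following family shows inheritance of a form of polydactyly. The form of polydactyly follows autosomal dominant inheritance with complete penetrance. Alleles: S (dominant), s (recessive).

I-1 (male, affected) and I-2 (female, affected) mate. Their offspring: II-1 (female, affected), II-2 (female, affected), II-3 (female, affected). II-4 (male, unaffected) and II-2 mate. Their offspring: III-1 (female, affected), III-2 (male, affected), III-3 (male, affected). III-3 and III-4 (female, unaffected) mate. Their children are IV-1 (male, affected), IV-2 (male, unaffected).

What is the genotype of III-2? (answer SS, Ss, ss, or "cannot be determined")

From phenotype alone, III-2 is SS or Ss.
III-2 is affected so carries S and received s from II-4 (ss), so III-2 is Ss.

Ss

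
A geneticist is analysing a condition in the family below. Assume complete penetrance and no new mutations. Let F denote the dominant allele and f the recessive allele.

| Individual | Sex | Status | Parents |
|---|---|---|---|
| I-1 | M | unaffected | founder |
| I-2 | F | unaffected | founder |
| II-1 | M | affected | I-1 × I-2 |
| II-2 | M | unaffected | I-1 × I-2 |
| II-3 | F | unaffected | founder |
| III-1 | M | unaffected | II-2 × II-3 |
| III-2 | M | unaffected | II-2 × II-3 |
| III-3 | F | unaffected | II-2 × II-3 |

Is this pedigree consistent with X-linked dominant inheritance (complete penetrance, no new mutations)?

Under X-linked dominant, II-1 (affected, male) cannot arise from I-1 (unaffected) × I-2 (unaffected).

No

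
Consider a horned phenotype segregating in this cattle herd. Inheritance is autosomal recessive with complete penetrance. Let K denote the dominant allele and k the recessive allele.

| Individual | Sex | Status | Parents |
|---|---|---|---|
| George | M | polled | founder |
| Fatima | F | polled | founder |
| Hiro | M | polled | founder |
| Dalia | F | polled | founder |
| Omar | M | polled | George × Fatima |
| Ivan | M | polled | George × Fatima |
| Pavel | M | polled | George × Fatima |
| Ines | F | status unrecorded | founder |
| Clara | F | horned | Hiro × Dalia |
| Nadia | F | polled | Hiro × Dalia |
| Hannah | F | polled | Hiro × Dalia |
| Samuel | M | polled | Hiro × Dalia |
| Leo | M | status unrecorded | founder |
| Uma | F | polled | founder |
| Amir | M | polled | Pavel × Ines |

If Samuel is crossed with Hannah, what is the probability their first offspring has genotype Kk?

Hiro is polled so carries K and passed k to Clara (kk), so Hiro is Kk.
Dalia is polled so carries K and passed k to Clara (kk), so Dalia is Kk.
Samuel is a polled offspring of Hiro (Kk) × Dalia (Kk), whose cross gives 1/4 KK : 1/2 Kk : 1/4 kk; conditioning on being polled, Samuel is KK with probability 1/3, Kk with probability 2/3.
Hannah is a polled offspring of Hiro (Kk) × Dalia (Kk), whose cross gives 1/4 KK : 1/2 Kk : 1/4 kk; conditioning on being polled, Hannah is KK with probability 1/3, Kk with probability 2/3.
Summing over parental genotype combinations, P(offspring has genotype Kk) = 2/9·1/2 + 2/9·1/2 + 4/9·1/2 = 4/9.

4/9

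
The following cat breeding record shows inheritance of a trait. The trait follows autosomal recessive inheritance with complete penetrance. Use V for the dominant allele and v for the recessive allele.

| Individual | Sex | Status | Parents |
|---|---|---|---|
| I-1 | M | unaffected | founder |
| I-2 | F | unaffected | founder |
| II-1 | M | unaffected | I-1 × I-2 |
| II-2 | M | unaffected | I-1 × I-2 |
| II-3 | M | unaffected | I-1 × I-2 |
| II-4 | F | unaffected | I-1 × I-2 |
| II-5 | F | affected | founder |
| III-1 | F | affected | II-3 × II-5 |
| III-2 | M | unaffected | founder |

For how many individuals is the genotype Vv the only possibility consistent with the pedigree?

Obligate heterozygotes: II-3 is unaffected so carries V and passed v to III-1 (vv), so II-3 is Vv.
Every other individual is either homozygous by phenotype or has at least one consistent homozygous assignment, so the count is 1.

1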